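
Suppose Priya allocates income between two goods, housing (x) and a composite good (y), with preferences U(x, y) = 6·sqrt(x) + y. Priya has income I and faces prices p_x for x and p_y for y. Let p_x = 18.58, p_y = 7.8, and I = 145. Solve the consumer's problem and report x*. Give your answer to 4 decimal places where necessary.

x* = 1.5861

Utility is quasi-linear in y; the FOC for x is 3/√x = p_x/p_y.
Solve: √x = 3·p_y/p_x, so x*(p_x,p_y) = (3·p_y/p_x)², and y* = (I − p_x·x*)/p_y.
Plugging in: x* = (3·7.8/18.58)² = 1.5861.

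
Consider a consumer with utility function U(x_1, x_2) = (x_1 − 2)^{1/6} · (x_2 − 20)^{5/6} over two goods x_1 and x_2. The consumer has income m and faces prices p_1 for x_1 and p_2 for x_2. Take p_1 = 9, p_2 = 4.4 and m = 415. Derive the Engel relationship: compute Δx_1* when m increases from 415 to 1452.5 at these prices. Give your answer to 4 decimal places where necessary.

MRS = (1/5)·(x_2−20)/(x_1−2). Tangency with p_1/p_2 gives x_2−20 = 5·(p_1/p_2)·(x_1−2).
Substituting into the budget: x_1* = 2 + 1/6·(m − 2·p_1 − 20·p_2)/p_1, and x_2* = 20 + 5/6·(…)/p_2.
Discretionary income = 415 − 2·9 − 20·4.4 = 309; x_1* = 2 + 1/6·309/9 = 7.7222.
At m' = 1452.5: x_1* = 26.9352. Change: 26.9352 − 7.7222 = 19.213.

Δx_1* = 19.213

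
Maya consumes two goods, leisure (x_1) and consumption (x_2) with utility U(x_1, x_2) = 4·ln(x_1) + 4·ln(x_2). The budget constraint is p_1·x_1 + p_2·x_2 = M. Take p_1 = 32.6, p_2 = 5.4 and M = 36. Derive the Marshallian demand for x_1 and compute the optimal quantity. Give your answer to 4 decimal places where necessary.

The MRS is x_2/x_1. Set MRS = p_1/p_2.
Rearranging, p_2·x_2 = p_1·x_1. Substituting into the budget gives p_1·x_1·(1 + 1) = M.
Demand: x_1*(p_1,p_2,M) = 0.5·M/p_1 and x_2* = 0.5·M/p_2.
At p_1=32.6, p_2=5.4, M=36: x_1* = 0.5·36/32.6 = 0.5521.

x_1* = 0.5521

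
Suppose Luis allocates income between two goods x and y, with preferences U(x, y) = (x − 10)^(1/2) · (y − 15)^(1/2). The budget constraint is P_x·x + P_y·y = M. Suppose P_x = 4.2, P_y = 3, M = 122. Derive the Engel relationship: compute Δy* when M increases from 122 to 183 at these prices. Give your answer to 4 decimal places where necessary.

Δy* = 10.1667

Let x' = x−10, y' = y−15. MRS = y'/x' = P_x/P_y.
After buying the subsistence bundle (10, 15), a share 0.5 of the remaining income goes to x: x* = 10 + 0.5·(M − 10P_x − 15P_y)/P_x.
Discretionary income = 122 − 10·4.2 − 15·3 = 35; y* = 15 + 0.5·35/3 = 20.8333.
At M' = 183: y* = 31. Change: 31 − 20.8333 = 10.1667.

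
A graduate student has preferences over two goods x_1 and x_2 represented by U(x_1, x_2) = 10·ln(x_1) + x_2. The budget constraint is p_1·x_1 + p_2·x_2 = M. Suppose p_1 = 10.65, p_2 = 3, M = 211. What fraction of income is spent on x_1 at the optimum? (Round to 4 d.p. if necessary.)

share on x_1 = 0.1422

Set MRS = p_1/p_2: (10/x_1)/1 = p_1/p_2.
So x_1*(p_1,p_2) = 10·p_2/p_1, independent of income; and x_2* = (M − 10·p_2)/p_2.
At the given prices: x_1* = 10·3/10.65 = 2.8169, and x_2* = 60.3333.
Expenditure on x_1: 10.65·2.8169 = 30; share = 0.1422.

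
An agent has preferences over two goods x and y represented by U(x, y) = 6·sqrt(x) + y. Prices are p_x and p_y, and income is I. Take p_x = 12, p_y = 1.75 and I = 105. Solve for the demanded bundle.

x* = 0.1914, y* = 58.6875

MU_x = 3/√x, MU_y = 1. Tangency: 3/√x = p_x/p_y.
Thus x* = (3·p_y/p_x)² — independent of I — with the rest of income spent on y.
Plugging in: x* = (3·1.75/12)² = 0.1914, y* = 58.6875.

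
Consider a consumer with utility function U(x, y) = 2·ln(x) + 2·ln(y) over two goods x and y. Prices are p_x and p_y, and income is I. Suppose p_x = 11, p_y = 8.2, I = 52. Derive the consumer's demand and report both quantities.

x* = 2.3636, y* = 3.1707

The MRS is y/x. Set MRS = p_x/p_y.
Rearranging, p_y·y = p_x·x. Substituting into the budget gives p_x·x·(1 + 1) = I.
Demand: x*(p_x,p_y,I) = 0.5·I/p_x and y* = 0.5·I/p_y.
At p_x=11, p_y=8.2, I=52: x* = 0.5·52/11 = 2.3636, y* = 3.1707.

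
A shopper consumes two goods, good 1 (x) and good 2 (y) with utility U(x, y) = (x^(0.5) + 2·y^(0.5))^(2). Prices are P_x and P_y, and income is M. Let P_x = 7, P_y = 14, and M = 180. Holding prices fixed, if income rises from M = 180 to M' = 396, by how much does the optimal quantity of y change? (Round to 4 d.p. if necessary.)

Δy* = 10.2857

MRS = MU_x/MU_y = (1/2)·(y/x)^(0.5). Set equal to P_x/P_y.
Solve for the ratio: y/x = [2·P_x/P_y]^(2).
With the ratio pinned down, the budget gives x* = M/(P_x + P_y·(y/x)) and y* = (y/x)·x*.
Numerically y/x = 1, so x* = 180/(7 + 14·1) = 8.5714 and y* = 1·8.5714 = 8.5714.
At M' = 396: y* = 18.8571. Change: 18.8571 − 8.5714 = 10.2857.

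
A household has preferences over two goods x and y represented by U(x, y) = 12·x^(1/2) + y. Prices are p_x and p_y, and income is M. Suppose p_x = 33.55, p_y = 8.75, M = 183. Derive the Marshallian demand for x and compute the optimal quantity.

Utility is quasi-linear in y; the FOC for x is 6/√x = p_x/p_y.
Solve: √x = 6·p_y/p_x, so x*(p_x,p_y) = (6·p_y/p_x)², and y* = (M − p_x·x*)/p_y.
Plugging in: x* = (6·8.75/33.55)² = 2.4487.

x* = 2.4487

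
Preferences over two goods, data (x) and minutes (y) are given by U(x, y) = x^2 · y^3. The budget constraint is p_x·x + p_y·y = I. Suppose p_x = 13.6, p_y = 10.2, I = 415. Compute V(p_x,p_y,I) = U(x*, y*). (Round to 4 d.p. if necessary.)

V = 2167384.1115

At p_x=13.6, p_y=10.2, I=415: x* = 0.4·415/13.6 = 12.2059, y* = 24.4118.
Utility at the optimum: U(12.2059, 24.4118) = 2167384.1115.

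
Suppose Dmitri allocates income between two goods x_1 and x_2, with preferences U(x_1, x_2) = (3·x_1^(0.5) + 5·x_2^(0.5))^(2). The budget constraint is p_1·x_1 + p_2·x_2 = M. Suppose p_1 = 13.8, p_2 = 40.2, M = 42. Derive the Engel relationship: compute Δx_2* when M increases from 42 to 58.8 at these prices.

Δx_2* = 0.204

MRS = MU_x_1/MU_x_2 = (3/5)·(x_2/x_1)^(0.5). Set equal to p_1/p_2.
Solve for the ratio: x_2/x_1 = [(5/3)·p_1/p_2]^(2).
Substitute x_2 = (x_2/x_1)·x_1 into the budget: x_1* = M/(p_1 + p_2·(x_2/x_1)).
Numerically x_2/x_1 = 0.327343, so x_1* = 42/(13.8 + 40.2·0.327343) = 1.5579 and x_2* = 0.327343·1.5579 = 0.51.
At M' = 58.8: x_2* = 0.714. Change: 0.714 − 0.51 = 0.204.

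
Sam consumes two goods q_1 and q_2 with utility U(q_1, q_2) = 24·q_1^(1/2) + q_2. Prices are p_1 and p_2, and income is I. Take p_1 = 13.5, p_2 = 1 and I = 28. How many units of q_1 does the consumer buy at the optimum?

q_1* = 0.7901

Set MRS = p_1/p_2: 12·q_1^(−1/2) = p_1/p_2.
Thus q_1* = (12·p_2/p_1)² — independent of I — with the rest of income spent on q_2.
Plugging in: q_1* = (12·1/13.5)² = 0.7901.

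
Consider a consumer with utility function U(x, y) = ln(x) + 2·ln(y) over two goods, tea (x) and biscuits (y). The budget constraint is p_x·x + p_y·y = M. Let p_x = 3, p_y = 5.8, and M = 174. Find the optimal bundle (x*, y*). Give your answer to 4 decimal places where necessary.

x* = 19.3333, y* = 20

Tangency: MRS = (1/2)·y/x = p_x/p_y.
So p_y·y = 2·p_x·x; combined with the budget, a share 1/3 of income goes to x.
Demand: x*(p_x,p_y,M) = 1/3·M/p_x and y* = 2/3·M/p_y.
At p_x=3, p_y=5.8, M=174: x* = 1/3·174/3 = 19.3333, y* = 20.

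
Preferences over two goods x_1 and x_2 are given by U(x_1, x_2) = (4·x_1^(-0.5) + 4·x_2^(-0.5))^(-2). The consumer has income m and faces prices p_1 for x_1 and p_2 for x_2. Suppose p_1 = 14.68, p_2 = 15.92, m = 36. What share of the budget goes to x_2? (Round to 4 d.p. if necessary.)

share on x_2 = 0.5068

MRS = MU_x_1/MU_x_2 = (x_2/x_1)^(1.5). Set equal to p_1/p_2.
Hence x_2/x_1 = (p_1/p_2)^(1/(1.5)), i.e. raised to the 2/3 power.
Substitute x_2 = (x_2/x_1)·x_1 into the budget: x_1* = m/(p_1 + p_2·(x_2/x_1)).
Numerically x_2/x_1 = 0.947375, so x_1* = 36/(14.68 + 15.92·0.947375) = 1.2096 and x_2* = 0.947375·1.2096 = 1.1459.
Expenditure on x_2: 15.92·1.1459 = 18.2433; share = 0.5068.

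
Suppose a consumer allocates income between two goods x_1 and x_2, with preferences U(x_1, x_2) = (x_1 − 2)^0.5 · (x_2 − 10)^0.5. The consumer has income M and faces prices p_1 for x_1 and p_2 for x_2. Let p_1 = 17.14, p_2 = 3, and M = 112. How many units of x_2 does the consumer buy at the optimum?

Let x_1' = x_1−2, x_2' = x_2−10. MRS = x_2'/x_1' = p_1/p_2.
Substituting into the budget: x_1* = 2 + 0.5·(M − 2·p_1 − 10·p_2)/p_1, and x_2* = 10 + 0.5·(…)/p_2.
Discretionary income = 112 − 2·17.14 − 10·3 = 47.72; x_2* = 10 + 0.5·47.72/3 = 17.9533.

x_2* = 17.9533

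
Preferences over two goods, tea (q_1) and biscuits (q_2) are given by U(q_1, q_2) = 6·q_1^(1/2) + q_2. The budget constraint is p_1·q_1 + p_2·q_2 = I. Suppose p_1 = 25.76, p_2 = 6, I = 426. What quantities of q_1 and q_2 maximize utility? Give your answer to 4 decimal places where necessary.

Utility is quasi-linear in q_2; the FOC for q_1 is 3/√q_1 = p_1/p_2.
Solve: √q_1 = 3·p_2/p_1, so q_1*(p_1,p_2) = (3·p_2/p_1)², and q_2* = (I − p_1·q_1*)/p_2.
Plugging in: q_1* = (3·6/25.76)² = 0.4883, q_2* = 68.9037.

q_1* = 0.4883, q_2* = 68.9037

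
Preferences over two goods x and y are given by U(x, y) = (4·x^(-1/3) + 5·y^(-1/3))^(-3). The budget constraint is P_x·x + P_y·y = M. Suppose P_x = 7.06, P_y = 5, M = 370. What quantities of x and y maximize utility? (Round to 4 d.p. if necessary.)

x* = 25.1419, y* = 38.4996

With the ratio pinned down, the budget gives x* = M/(P_x + P_y·(y/x)) and y* = (y/x)·x*.
Numerically y/x = 1.531294, so x* = 370/(7.06 + 5·1.531294) = 25.1419 and y* = 1.531294·25.1419 = 38.4996.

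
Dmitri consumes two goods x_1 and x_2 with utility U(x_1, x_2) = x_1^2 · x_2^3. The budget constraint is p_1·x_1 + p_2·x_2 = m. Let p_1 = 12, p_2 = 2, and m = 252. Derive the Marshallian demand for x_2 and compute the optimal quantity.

x_2* = 75.6

Tangency: MRS = (2/3)·x_2/x_1 = p_1/p_2.
Rearranging, p_2·x_2 = (3/2)·p_1·x_1. Substituting into the budget gives p_1·x_1·(1 + (3/2)) = m.
Demand: x_1*(p_1,p_2,m) = 0.4·m/p_1 and x_2* = 0.6·m/p_2.
At p_1=12, p_2=2, m=252: x_2* = 0.6·252/2 = 75.6.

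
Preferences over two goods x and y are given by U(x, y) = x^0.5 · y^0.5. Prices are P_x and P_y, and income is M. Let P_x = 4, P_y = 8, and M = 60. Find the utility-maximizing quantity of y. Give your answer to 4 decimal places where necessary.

MU_x/MU_y = (0.5·y)/(0.5·x); tangency sets this equal to P_x/P_y.
So 0.5·P_y·y = 0.5·P_x·x; combined with the budget, a share 0.5 of income goes to x.
Demand: x*(P_x,P_y,M) = 0.5·M/P_x and y* = 0.5·M/P_y.
At P_x=4, P_y=8, M=60: y* = 0.5·60/8 = 3.75.

y* = 3.75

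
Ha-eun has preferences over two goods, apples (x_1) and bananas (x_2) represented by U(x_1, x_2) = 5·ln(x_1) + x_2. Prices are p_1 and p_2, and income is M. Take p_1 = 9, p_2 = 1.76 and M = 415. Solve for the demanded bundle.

x_1* = 0.9778, x_2* = 230.7955

MU_x_1 = 5/x_1, MU_x_2 = 1. Tangency: 5/x_1 = p_1/p_2.
So x_1*(p_1,p_2) = 5·p_2/p_1, independent of income; and x_2* = (M − 5·p_2)/p_2.
At the given prices: x_1* = 5·1.76/9 = 0.9778, and x_2* = 230.7955.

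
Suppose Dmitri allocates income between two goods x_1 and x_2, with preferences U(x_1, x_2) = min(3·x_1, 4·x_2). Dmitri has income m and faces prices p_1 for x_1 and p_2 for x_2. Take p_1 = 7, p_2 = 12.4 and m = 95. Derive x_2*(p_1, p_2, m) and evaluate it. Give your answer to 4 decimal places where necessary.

Leontief preferences: the optimum is at the kink where x_1/4 = x_2/3, i.e. x_2 = (3/4)·x_1.
Budget: p_1·x_1 + p_2·(3/4)·x_1 = m, so (4·p_1 + 3·p_2)·x_1 = 4·m.
Demand: x_1*(p_1,p_2,m) = 4·m/(4·p_1 + 3·p_2), x_2* = 3·m/(4·p_1 + 3·p_2).
Here 4·7 + 3·12.4 = 65.2, giving x_2* = 4.3712.

x_2* = 4.3712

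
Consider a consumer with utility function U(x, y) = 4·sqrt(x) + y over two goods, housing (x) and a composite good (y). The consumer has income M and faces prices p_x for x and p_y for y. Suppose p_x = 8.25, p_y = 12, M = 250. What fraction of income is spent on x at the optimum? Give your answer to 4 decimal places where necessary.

share on x = 0.2793

Utility is quasi-linear in y; the FOC for x is 2/√x = p_x/p_y.
Solve: √x = 2·p_y/p_x, so x*(p_x,p_y) = (2·p_y/p_x)², and y* = (M − p_x·x*)/p_y.
Plugging in: x* = (2·12/8.25)² = 8.4628, y* = 15.0152.
Expenditure on x: 8.25·8.4628 = 69.8182; share = 0.2793.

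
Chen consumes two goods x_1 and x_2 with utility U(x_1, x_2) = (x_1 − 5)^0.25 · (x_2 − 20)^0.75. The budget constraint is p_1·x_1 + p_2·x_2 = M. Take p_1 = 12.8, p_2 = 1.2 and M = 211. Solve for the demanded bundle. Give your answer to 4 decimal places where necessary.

This is Cobb-Douglas in (x_1−5, x_2−20): tangency gives 0.25·p_2·(x_2−20) = 0.75·p_1·(x_1−5).
After buying the subsistence bundle (5, 20), a share 0.25 of the remaining income goes to x_1: x_1* = 5 + 0.25·(M − 5p_1 − 20p_2)/p_1.
Discretionary income = 211 − 5·12.8 − 20·1.2 = 123; x_1* = 5 + 0.25·123/12.8 = 7.4023; x_2* = 20 + 0.75·123/1.2 = 96.875.

x_1* = 7.4023, x_2* = 96.875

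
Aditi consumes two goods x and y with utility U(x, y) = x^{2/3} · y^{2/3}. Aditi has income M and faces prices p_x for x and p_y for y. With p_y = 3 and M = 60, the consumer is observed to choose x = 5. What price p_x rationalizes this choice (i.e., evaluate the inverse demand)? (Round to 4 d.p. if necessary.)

The MRS is y/x. Set MRS = p_x/p_y.
So 2/3·p_y·y = 2/3·p_x·x; combined with the budget, a share 0.5 of income goes to x.
Demand: x*(p_x,p_y,M) = 0.5·M/p_x and y* = 0.5·M/p_y.
Set x* = 5 in the demand function and solve for p_x: p_x = 6.

p_x = 6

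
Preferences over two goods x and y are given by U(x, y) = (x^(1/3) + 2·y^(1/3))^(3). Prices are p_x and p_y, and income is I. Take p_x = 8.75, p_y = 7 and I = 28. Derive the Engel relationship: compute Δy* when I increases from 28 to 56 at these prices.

Numerically y/x = 3.952847, so x* = 28/(8.75 + 7·3.952847) = 0.7688 and y* = 3.952847·0.7688 = 3.039.
At I' = 56: y* = 6.078. Change: 6.078 − 3.039 = 3.039.

Δy* = 3.039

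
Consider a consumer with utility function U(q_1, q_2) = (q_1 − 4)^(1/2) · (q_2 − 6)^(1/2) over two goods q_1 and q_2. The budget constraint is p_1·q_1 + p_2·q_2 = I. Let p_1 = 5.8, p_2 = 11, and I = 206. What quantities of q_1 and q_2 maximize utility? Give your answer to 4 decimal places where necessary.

After buying the subsistence bundle (4, 6), a share 0.5 of the remaining income goes to q_1: q_1* = 4 + 0.5·(I − 4p_1 − 6p_2)/p_1.
Discretionary income = 206 − 4·5.8 − 6·11 = 116.8; q_1* = 4 + 0.5·116.8/5.8 = 14.069; q_2* = 6 + 0.5·116.8/11 = 11.3091.

q_1* = 14.069, q_2* = 11.3091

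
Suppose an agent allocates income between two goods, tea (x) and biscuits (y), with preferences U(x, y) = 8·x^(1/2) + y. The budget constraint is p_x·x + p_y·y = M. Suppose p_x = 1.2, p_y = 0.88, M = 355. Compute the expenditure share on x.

share on x = 0.0291

Set MRS = p_x/p_y: 4·x^(−1/2) = p_x/p_y.
Thus x* = (4·p_y/p_x)² — independent of M — with the rest of income spent on y.
Plugging in: x* = (4·0.88/1.2)² = 8.6044, y* = 391.6758.
Expenditure on x: 1.2·8.6044 = 10.3253; share = 0.0291.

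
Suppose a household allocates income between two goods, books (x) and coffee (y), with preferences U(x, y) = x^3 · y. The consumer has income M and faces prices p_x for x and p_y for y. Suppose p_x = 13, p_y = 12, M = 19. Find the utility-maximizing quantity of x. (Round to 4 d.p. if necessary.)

Tangency: MRS = 3·y/x = p_x/p_y.
So 3·p_y·y = p_x·x; combined with the budget, a share 0.75 of income goes to x.
Demand: x*(p_x,p_y,M) = 0.75·M/p_x and y* = 0.25·M/p_y.
At p_x=13, p_y=12, M=19: x* = 0.75·19/13 = 1.0962.

x* = 1.0962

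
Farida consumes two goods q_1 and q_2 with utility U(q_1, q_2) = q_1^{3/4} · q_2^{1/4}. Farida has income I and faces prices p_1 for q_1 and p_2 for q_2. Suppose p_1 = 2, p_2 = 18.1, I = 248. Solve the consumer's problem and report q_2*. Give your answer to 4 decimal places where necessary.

q_2* = 3.4254

The MRS is 3·q_2/q_1. Set MRS = p_1/p_2.
Rearranging, p_2·q_2 = (1/3)·p_1·q_1. Substituting into the budget gives p_1·q_1·(1 + (1/3)) = I.
Demand: q_1*(p_1,p_2,I) = 0.75·I/p_1 and q_2* = 0.25·I/p_2.
At p_1=2, p_2=18.1, I=248: q_2* = 0.25·248/18.1 = 3.4254.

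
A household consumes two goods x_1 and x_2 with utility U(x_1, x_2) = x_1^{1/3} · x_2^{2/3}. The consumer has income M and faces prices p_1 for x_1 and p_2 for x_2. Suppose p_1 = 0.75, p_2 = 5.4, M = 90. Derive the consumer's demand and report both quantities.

Tangency: MRS = (1/2)·x_2/x_1 = p_1/p_2.
Rearranging, p_2·x_2 = 2·p_1·x_1. Substituting into the budget gives p_1·x_1·(1 + 2) = M.
Demand: x_1*(p_1,p_2,M) = 1/3·M/p_1 and x_2* = 2/3·M/p_2.
At p_1=0.75, p_2=5.4, M=90: x_1* = 1/3·90/0.75 = 40, x_2* = 11.1111.

x_1* = 40, x_2* = 11.1111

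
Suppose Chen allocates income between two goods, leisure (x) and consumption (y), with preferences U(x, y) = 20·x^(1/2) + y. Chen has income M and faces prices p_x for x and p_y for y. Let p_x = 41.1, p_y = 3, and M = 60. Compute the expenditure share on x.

share on x = 0.365

Set MRS = p_x/p_y: 10·x^(−1/2) = p_x/p_y.
Solve: √x = 10·p_y/p_x, so x*(p_x,p_y) = (10·p_y/p_x)², and y* = (M − p_x·x*)/p_y.
Plugging in: x* = (10·3/41.1)² = 0.5328, y* = 12.7007.
Expenditure on x: 41.1·0.5328 = 21.8978; share = 0.365.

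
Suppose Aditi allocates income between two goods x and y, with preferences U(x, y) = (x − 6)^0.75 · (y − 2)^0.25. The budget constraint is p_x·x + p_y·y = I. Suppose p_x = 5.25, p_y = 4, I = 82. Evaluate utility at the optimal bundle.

MRS = 3·(y−2)/(x−6). Tangency with p_x/p_y gives y−2 = (1/3)·(p_x/p_y)·(x−6).
Substituting into the budget: x* = 6 + 0.75·(I − 6·p_x − 2·p_y)/p_x, and y* = 2 + 0.25·(…)/p_y.
Discretionary income = 82 − 6·5.25 − 2·4 = 42.5; x* = 6 + 0.75·42.5/5.25 = 12.0714; y* = 2 + 0.25·42.5/4 = 4.6562.
Utility at the optimum: U(12.0714, 4.6562) = 4.9378.

V = 4.9378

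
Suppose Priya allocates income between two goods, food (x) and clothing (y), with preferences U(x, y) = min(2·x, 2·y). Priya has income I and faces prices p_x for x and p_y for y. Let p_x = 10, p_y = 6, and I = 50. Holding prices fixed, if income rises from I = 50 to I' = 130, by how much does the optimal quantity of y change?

With perfect complements, no substitution: consume in ratio x:y = 2:2.
Budget: p_x·x + p_y·x = I, so (2·p_x + 2·p_y)·x = 2·I.
Demand: x*(p_x,p_y,I) = 2·I/(2·p_x + 2·p_y), y* = 2·I/(2·p_x + 2·p_y).
Here 2·10 + 2·6 = 32, giving y* = 3.125.
At I' = 130: y* = 8.125. Change: 8.125 − 3.125 = 5.

Δy* = 5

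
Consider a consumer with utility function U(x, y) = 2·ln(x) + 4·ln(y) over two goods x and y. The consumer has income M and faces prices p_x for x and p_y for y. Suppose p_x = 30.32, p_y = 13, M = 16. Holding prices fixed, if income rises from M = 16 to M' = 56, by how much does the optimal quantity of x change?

Δx* = 0.4398

The MRS is (1/2)·y/x. Set MRS = p_x/p_y.
So 2·p_y·y = 4·p_x·x; combined with the budget, a share 1/3 of income goes to x.
Demand: x*(p_x,p_y,M) = 1/3·M/p_x and y* = 2/3·M/p_y.
At p_x=30.32, p_y=13, M=16: x* = 1/3·16/30.32 = 0.1759.
At M' = 56: x* = 0.6157. Change: 0.6157 − 0.1759 = 0.4398.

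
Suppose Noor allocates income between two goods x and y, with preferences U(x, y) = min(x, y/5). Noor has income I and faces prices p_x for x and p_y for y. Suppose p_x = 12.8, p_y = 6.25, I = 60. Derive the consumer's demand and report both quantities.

Leontief preferences: the optimum is at the kink where x/1 = y/5, i.e. y = 5·x.
Budget: p_x·x + p_y·5·x = I, so (p_x + 5·p_y)·x = I.
Demand: x*(p_x,p_y,I) = I/(p_x + 5·p_y), y* = 5·I/(p_x + 5·p_y).
Here 12.8 + 5·6.25 = 44.05, giving x* = 1.3621 and y* = 6.8104.

x* = 1.3621, y* = 6.8104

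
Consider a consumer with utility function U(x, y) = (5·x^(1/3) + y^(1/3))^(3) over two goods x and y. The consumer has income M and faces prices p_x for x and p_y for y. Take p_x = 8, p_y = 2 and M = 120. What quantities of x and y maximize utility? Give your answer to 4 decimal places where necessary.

MU_x ∝ 5·x^(-2/3), MU_y ∝ y^(-2/3), so MRS = 5·(y/x)^(2/3) = p_x/p_y.
Solve for the ratio: y/x = [(1/5)·p_x/p_y]^(1.5).
Substitute y = (y/x)·x into the budget: x* = M/(p_x + p_y·(y/x)).
Numerically y/x = 0.715542, so x* = 120/(8 + 2·0.715542) = 12.7239 and y* = 0.715542·12.7239 = 9.1045.

x* = 12.7239, y* = 9.1045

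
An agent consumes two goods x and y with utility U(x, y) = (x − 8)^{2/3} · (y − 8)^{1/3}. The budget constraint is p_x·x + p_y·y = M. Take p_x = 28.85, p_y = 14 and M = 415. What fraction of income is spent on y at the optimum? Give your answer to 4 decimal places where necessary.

share on y = 0.3279

MRS = 2·(y−8)/(x−8). Tangency with p_x/p_y gives y−8 = (1/2)·(p_x/p_y)·(x−8).
Substituting into the budget: x* = 8 + 2/3·(M − 8·p_x − 8·p_y)/p_x, and y* = 8 + 1/3·(…)/p_y.
Discretionary income = 415 − 8·28.85 − 8·14 = 72.2; x* = 8 + 2/3·72.2/28.85 = 9.6684; y* = 8 + 1/3·72.2/14 = 9.719.
Expenditure on y: 14·9.719 = 136.0667; share = 0.3279.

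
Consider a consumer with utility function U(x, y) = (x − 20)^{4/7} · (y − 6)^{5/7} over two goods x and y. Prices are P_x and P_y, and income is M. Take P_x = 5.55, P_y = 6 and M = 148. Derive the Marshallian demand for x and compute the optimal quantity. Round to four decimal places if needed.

Let x' = x−20, y' = y−6. MRS = (4/5)·y'/x' = P_x/P_y.
After buying the subsistence bundle (20, 6), a share 4/9 of the remaining income goes to x: x* = 20 + 4/9·(M − 20P_x − 6P_y)/P_x.
Discretionary income = 148 − 20·5.55 − 6·6 = 1; x* = 20 + 4/9·1/5.55 = 20.0801.

x* = 20.0801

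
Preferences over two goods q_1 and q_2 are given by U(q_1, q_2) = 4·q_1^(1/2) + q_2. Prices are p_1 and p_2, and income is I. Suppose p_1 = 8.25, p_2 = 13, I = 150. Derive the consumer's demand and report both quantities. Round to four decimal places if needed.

MU_q_1 = 2/√q_1, MU_q_2 = 1. Tangency: 2/√q_1 = p_1/p_2.
Solve: √q_1 = 2·p_2/p_1, so q_1*(p_1,p_2) = (2·p_2/p_1)², and q_2* = (I − p_1·q_1*)/p_2.
Plugging in: q_1* = (2·13/8.25)² = 9.932, q_2* = 5.2354.

q_1* = 9.932, q_2* = 5.2354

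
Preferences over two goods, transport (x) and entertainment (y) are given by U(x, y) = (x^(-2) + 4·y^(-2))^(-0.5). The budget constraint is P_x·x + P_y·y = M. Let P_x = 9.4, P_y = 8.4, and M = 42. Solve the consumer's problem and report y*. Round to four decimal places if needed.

y* = 2.9779

From the CES first-order condition, (1/4)·(y/x)^(3) = P_x/P_y.
Hence y/x = (4·P_x/P_y)^(1/(3)), i.e. raised to the 1/3 power.
With the ratio pinned down, the budget gives x* = M/(P_x + P_y·(y/x)) and y* = (y/x)·x*.
Numerically y/x = 1.648047, so x* = 42/(9.4 + 8.4·1.648047) = 1.8069 and y* = 1.648047·1.8069 = 2.9779.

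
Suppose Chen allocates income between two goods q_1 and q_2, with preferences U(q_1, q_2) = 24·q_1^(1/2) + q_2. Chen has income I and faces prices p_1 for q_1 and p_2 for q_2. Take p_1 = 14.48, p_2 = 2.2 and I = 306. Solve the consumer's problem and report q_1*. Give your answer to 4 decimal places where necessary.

q_1* = 3.3241

Set MRS = p_1/p_2: 12·q_1^(−1/2) = p_1/p_2.
Solve: √q_1 = 12·p_2/p_1, so q_1*(p_1,p_2) = (12·p_2/p_1)², and q_2* = (I − p_1·q_1*)/p_2.
Plugging in: q_1* = (12·2.2/14.48)² = 3.3241.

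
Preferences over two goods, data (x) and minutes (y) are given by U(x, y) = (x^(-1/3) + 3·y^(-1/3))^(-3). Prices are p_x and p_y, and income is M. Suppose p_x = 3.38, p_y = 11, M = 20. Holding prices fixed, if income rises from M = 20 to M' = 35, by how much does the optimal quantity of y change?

Δy* = 1.0279

Substitute y = (y/x)·x into the budget: x* = M/(p_x + p_y·(y/x)).
Numerically y/x = 0.940771, so x* = 20/(3.38 + 11·0.940771) = 1.4568 and y* = 0.940771·1.4568 = 1.3705.
At M' = 35: y* = 2.3984. Change: 2.3984 − 1.3705 = 1.0279.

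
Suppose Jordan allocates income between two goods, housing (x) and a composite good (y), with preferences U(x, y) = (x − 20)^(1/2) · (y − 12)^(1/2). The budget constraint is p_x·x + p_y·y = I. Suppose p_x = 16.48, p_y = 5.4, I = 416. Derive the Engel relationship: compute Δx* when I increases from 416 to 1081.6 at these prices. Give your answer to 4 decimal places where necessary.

This is Cobb-Douglas in (x−20, y−12): tangency gives 0.5·p_y·(y−12) = 0.5·p_x·(x−20).
Substituting into the budget: x* = 20 + 0.5·(I − 20·p_x − 12·p_y)/p_x, and y* = 12 + 0.5·(…)/p_y.
Discretionary income = 416 − 20·16.48 − 12·5.4 = 21.6; x* = 20 + 0.5·21.6/16.48 = 20.6553.
At I' = 1081.6: x* = 40.8495. Change: 40.8495 − 20.6553 = 20.1942.

Δx* = 20.1942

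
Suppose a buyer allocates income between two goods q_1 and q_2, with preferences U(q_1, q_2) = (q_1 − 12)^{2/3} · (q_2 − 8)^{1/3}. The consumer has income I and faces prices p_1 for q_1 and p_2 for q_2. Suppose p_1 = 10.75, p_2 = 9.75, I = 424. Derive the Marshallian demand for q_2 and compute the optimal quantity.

MRS = 2·(q_2−8)/(q_1−12). Tangency with p_1/p_2 gives q_2−8 = (1/2)·(p_1/p_2)·(q_1−12).
After buying the subsistence bundle (12, 8), a share 2/3 of the remaining income goes to q_1: q_1* = 12 + 2/3·(I − 12p_1 − 8p_2)/p_1.
Discretionary income = 424 − 12·10.75 − 8·9.75 = 217; q_2* = 8 + 1/3·217/9.75 = 15.4188.

q_2* = 15.4188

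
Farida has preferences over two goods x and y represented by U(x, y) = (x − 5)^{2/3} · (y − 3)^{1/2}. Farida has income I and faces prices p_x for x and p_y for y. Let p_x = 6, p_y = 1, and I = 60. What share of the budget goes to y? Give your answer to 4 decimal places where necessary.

share on y = 0.2429

Let x' = x−5, y' = y−3. MRS = (4/3)·y'/x' = p_x/p_y.
After buying the subsistence bundle (5, 3), a share 4/7 of the remaining income goes to x: x* = 5 + 4/7·(I − 5p_x − 3p_y)/p_x.
Discretionary income = 60 − 5·6 − 3·1 = 27; x* = 5 + 4/7·27/6 = 7.5714; y* = 3 + 3/7·27/1 = 14.5714.
Expenditure on y: 1·14.5714 = 14.5714; share = 0.2429.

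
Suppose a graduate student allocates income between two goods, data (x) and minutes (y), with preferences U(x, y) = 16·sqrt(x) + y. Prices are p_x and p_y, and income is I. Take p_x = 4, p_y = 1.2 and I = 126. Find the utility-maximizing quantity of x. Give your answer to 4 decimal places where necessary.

Utility is quasi-linear in y; the FOC for x is 8/√x = p_x/p_y.
Solve: √x = 8·p_y/p_x, so x*(p_x,p_y) = (8·p_y/p_x)², and y* = (I − p_x·x*)/p_y.
Plugging in: x* = (8·1.2/4)² = 5.76.

x* = 5.76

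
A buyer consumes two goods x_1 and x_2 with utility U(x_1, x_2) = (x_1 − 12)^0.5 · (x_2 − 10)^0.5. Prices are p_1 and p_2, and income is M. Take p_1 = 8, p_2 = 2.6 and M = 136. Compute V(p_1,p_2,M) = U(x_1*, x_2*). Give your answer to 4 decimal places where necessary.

This is Cobb-Douglas in (x_1−12, x_2−10): tangency gives 0.5·p_2·(x_2−10) = 0.5·p_1·(x_1−12).
After buying the subsistence bundle (12, 10), a share 0.5 of the remaining income goes to x_1: x_1* = 12 + 0.5·(M − 12p_1 − 10p_2)/p_1.
Discretionary income = 136 − 12·8 − 10·2.6 = 14; x_1* = 12 + 0.5·14/8 = 12.875; x_2* = 10 + 0.5·14/2.6 = 12.6923.
Utility at the optimum: U(12.875, 12.6923) = 1.5349.

V = 1.5349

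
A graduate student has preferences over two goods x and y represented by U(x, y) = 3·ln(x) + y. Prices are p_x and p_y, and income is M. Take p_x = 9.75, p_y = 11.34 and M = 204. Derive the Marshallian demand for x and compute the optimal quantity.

Set MRS = p_x/p_y: (3/x)/1 = p_x/p_y.
So x*(p_x,p_y) = 3·p_y/p_x, independent of income; and y* = (M − 3·p_y)/p_y.
At the given prices: x* = 3·11.34/9.75 = 3.4892.

x* = 3.4892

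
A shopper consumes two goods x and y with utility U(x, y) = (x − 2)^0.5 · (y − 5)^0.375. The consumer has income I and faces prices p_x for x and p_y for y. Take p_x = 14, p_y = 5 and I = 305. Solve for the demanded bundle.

Substituting into the budget: x* = 2 + 4/7·(I − 2·p_x − 5·p_y)/p_x, and y* = 5 + 3/7·(…)/p_y.
Discretionary income = 305 − 2·14 − 5·5 = 252; x* = 2 + 4/7·252/14 = 12.2857; y* = 5 + 3/7·252/5 = 26.6.

x* = 12.2857, y* = 26.6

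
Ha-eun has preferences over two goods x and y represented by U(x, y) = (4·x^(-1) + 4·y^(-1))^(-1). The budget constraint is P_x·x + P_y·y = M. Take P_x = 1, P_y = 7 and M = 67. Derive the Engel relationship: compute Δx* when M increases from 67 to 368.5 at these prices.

Δx* = 82.699

MU_x ∝ 4·x^(-2), MU_y ∝ 4·y^(-2), so MRS = (y/x)^(2) = P_x/P_y.
Hence y/x = (P_x/P_y)^(1/(2)), i.e. raised to the 0.5 power.
Substitute y = (y/x)·x into the budget: x* = M/(P_x + P_y·(y/x)).
Numerically y/x = 0.377964, so x* = 67/(1 + 7·0.377964) = 18.3776.
At M' = 368.5: x* = 101.0766. Change: 101.0766 − 18.3776 = 82.699.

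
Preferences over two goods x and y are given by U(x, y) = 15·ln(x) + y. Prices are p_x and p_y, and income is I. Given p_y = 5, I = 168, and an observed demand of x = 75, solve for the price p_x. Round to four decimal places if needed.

p_x = 1

Set MRS = p_x/p_y: (15/x)/1 = p_x/p_y.
So x*(p_x,p_y) = 15·p_y/p_x, independent of income; and y* = (I − 15·p_y)/p_y.
Set x* = 75 in the demand function and solve for p_x: p_x = 1.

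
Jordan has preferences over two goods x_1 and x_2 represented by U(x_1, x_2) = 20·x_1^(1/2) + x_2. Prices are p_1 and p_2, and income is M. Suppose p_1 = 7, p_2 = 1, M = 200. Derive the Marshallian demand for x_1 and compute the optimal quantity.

x_1* = 2.0408

Utility is quasi-linear in x_2; the FOC for x_1 is 10/√x_1 = p_1/p_2.
Solve: √x_1 = 10·p_2/p_1, so x_1*(p_1,p_2) = (10·p_2/p_1)², and x_2* = (M − p_1·x_1*)/p_2.
Plugging in: x_1* = (10·1/7)² = 2.0408.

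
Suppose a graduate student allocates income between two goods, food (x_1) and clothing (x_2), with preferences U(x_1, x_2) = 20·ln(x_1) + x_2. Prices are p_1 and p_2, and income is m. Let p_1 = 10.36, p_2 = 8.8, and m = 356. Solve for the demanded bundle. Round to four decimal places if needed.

Set MRS = p_1/p_2: (20/x_1)/1 = p_1/p_2.
So x_1*(p_1,p_2) = 20·p_2/p_1, independent of income; and x_2* = (m − 20·p_2)/p_2.
At the given prices: x_1* = 20·8.8/10.36 = 16.9884, and x_2* = 20.4545.

x_1* = 16.9884, x_2* = 20.4545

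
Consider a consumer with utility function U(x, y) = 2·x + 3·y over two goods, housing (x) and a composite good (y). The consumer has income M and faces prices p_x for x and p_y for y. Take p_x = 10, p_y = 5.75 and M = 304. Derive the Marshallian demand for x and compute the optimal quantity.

Linear utility — the consumer picks whichever good has higher MU/price: 2/10 = 0.2 vs 3/5.75 = 0.5217.
y gives more utility per dollar, so spend all income on y: y* = M/p_y, x* = 0.
Numerically: x* = 0, y* = 52.8696.

x* = 0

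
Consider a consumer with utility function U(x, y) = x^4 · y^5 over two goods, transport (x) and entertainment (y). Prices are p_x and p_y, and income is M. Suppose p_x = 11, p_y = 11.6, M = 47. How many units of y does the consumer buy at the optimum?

y* = 2.251

Tangency: MRS = (4/5)·y/x = p_x/p_y.
So 4·p_y·y = 5·p_x·x; combined with the budget, a share 4/9 of income goes to x.
Demand: x*(p_x,p_y,M) = 4/9·M/p_x and y* = 5/9·M/p_y.
At p_x=11, p_y=11.6, M=47: y* = 5/9·47/11.6 = 2.251.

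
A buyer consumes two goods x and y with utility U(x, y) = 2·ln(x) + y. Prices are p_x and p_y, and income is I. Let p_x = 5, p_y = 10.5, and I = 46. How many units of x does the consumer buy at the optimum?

Set MRS = p_x/p_y: (2/x)/1 = p_x/p_y.
So x*(p_x,p_y) = 2·p_y/p_x, independent of income; and y* = (I − 2·p_y)/p_y.
At the given prices: x* = 2·10.5/5 = 4.2.

x* = 4.2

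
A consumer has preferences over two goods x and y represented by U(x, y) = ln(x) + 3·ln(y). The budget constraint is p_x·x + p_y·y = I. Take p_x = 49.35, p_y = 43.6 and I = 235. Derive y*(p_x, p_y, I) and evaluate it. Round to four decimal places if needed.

Tangency: MRS = (1/3)·y/x = p_x/p_y.
Rearranging, p_y·y = 3·p_x·x. Substituting into the budget gives p_x·x·(1 + 3) = I.
Demand: x*(p_x,p_y,I) = 0.25·I/p_x and y* = 0.75·I/p_y.
At p_x=49.35, p_y=43.6, I=235: y* = 0.75·235/43.6 = 4.0424.

y* = 4.0424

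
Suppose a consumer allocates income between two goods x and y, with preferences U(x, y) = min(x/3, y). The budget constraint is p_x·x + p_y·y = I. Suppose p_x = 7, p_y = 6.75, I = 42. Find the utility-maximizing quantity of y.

y* = 1.5135

Here 3·7 + 6.75 = 27.75, giving y* = 1.5135.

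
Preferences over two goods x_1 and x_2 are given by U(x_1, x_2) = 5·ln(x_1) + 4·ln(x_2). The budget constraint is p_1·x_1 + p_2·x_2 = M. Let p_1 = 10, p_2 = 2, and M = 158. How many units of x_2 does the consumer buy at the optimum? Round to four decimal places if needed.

The MRS is (5/4)·x_2/x_1. Set MRS = p_1/p_2.
So 5·p_2·x_2 = 4·p_1·x_1; combined with the budget, a share 5/9 of income goes to x_1.
Demand: x_1*(p_1,p_2,M) = 5/9·M/p_1 and x_2* = 4/9·M/p_2.
At p_1=10, p_2=2, M=158: x_2* = 4/9·158/2 = 35.1111.

x_2* = 35.1111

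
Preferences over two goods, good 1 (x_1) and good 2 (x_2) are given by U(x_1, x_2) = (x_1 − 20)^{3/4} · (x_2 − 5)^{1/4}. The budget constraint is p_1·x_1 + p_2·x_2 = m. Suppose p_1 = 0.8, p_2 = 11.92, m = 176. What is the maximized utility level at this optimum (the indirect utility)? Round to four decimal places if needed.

MRS = 3·(x_2−5)/(x_1−20). Tangency with p_1/p_2 gives x_2−5 = (1/3)·(p_1/p_2)·(x_1−20).
After buying the subsistence bundle (20, 5), a share 0.75 of the remaining income goes to x_1: x_1* = 20 + 0.75·(m − 20p_1 − 5p_2)/p_1.
Discretionary income = 176 − 20·0.8 − 5·11.92 = 100.4; x_1* = 20 + 0.75·100.4/0.8 = 114.125; x_2* = 5 + 0.25·100.4/11.92 = 7.1057.
Utility at the optimum: U(114.125, 7.1057) = 36.4022.

V = 36.4022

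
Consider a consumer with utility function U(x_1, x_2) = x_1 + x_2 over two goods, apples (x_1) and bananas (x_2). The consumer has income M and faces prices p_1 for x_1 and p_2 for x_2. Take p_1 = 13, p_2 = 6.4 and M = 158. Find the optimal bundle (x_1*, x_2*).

Linear utility — the consumer picks whichever good has higher MU/price: 1/13 = 0.0769 vs 1/6.4 = 0.1562.
x_2 gives more utility per dollar, so spend all income on x_2: x_2* = M/p_2, x_1* = 0.
Numerically: x_1* = 0, x_2* = 24.6875.

x_1* = 0, x_2* = 24.6875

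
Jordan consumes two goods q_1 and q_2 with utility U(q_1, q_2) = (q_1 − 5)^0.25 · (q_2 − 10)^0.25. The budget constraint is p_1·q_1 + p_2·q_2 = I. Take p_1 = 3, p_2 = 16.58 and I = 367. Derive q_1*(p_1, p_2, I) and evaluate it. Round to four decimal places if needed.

MRS = (q_2−10)/(q_1−5). Tangency with p_1/p_2 gives q_2−10 = (p_1/p_2)·(q_1−5).
Substituting into the budget: q_1* = 5 + 0.5·(I − 5·p_1 − 10·p_2)/p_1, and q_2* = 10 + 0.5·(…)/p_2.
Discretionary income = 367 − 5·3 − 10·16.58 = 186.2; q_1* = 5 + 0.5·186.2/3 = 36.0333.

q_1* = 36.0333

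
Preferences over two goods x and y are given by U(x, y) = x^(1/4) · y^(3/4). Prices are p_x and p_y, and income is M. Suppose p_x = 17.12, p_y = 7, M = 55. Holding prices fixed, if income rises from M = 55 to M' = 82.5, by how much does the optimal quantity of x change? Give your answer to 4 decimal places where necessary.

Δx* = 0.4016

MU_x/MU_y = (0.25·y)/(0.75·x); tangency sets this equal to p_x/p_y.
Rearranging, p_y·y = 3·p_x·x. Substituting into the budget gives p_x·x·(1 + 3) = M.
Demand: x*(p_x,p_y,M) = 0.25·M/p_x and y* = 0.75·M/p_y.
At p_x=17.12, p_y=7, M=55: x* = 0.25·55/17.12 = 0.8032.
At M' = 82.5: x* = 1.2047. Change: 1.2047 − 0.8032 = 0.4016.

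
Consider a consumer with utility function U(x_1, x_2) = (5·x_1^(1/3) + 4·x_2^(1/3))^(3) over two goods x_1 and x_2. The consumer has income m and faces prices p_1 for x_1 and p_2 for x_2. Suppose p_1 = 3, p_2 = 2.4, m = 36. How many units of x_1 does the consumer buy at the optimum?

From the CES first-order condition, (5/4)·(x_2/x_1)^(2/3) = p_1/p_2.
Hence x_2/x_1 = ((4/5)·p_1/p_2)^(1/(2/3)), i.e. raised to the 1.5 power.
With the ratio pinned down, the budget gives x_1* = m/(p_1 + p_2·(x_2/x_1)) and x_2* = (x_2/x_1)·x_1*.
Numerically x_2/x_1 = 1, so x_1* = 36/(3 + 2.4·1) = 6.6667.

x_1* = 6.6667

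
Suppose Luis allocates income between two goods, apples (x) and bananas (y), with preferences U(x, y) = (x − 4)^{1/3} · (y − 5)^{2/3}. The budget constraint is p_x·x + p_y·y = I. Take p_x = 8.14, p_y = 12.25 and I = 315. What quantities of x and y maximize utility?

After buying the subsistence bundle (4, 5), a share 1/3 of the remaining income goes to x: x* = 4 + 1/3·(I − 4p_x − 5p_y)/p_x.
Discretionary income = 315 − 4·8.14 − 5·12.25 = 221.19; x* = 4 + 1/3·221.19/8.14 = 13.0577; y* = 5 + 2/3·221.19/12.25 = 17.0376.

x* = 13.0577, y* = 17.0376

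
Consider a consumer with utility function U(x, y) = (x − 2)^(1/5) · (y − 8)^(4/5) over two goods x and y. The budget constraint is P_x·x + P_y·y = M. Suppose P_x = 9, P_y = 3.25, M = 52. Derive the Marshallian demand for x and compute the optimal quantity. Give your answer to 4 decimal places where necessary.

x* = 2.1778

Substituting into the budget: x* = 2 + 0.2·(M − 2·P_x − 8·P_y)/P_x, and y* = 8 + 0.8·(…)/P_y.
Discretionary income = 52 − 2·9 − 8·3.25 = 8; x* = 2 + 0.2·8/9 = 2.1778.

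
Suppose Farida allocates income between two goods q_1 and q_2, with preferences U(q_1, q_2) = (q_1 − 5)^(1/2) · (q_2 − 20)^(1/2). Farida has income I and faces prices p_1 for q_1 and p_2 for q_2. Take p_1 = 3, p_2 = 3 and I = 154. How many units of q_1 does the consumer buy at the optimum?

This is Cobb-Douglas in (q_1−5, q_2−20): tangency gives 0.5·p_2·(q_2−20) = 0.5·p_1·(q_1−5).
After buying the subsistence bundle (5, 20), a share 0.5 of the remaining income goes to q_1: q_1* = 5 + 0.5·(I − 5p_1 − 20p_2)/p_1.
Discretionary income = 154 − 5·3 − 20·3 = 79; q_1* = 5 + 0.5·79/3 = 18.1667.

q_1* = 18.1667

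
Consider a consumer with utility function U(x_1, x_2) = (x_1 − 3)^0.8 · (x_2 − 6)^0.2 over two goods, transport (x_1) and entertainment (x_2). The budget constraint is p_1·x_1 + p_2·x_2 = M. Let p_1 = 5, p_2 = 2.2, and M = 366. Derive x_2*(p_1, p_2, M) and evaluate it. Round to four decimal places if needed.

Substituting into the budget: x_1* = 3 + 0.8·(M − 3·p_1 − 6·p_2)/p_1, and x_2* = 6 + 0.2·(…)/p_2.
Discretionary income = 366 − 3·5 − 6·2.2 = 337.8; x_2* = 6 + 0.2·337.8/2.2 = 36.7091.

x_2* = 36.7091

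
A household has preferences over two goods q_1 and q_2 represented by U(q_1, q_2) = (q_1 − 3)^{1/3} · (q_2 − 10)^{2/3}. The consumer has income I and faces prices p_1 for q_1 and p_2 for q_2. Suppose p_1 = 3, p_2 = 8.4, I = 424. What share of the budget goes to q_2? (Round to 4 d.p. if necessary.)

share on q_2 = 0.7186

Substituting into the budget: q_1* = 3 + 1/3·(I − 3·p_1 − 10·p_2)/p_1, and q_2* = 10 + 2/3·(…)/p_2.
Discretionary income = 424 − 3·3 − 10·8.4 = 331; q_1* = 3 + 1/3·331/3 = 39.7778; q_2* = 10 + 2/3·331/8.4 = 36.2698.
Expenditure on q_2: 8.4·36.2698 = 304.6667; share = 0.7186.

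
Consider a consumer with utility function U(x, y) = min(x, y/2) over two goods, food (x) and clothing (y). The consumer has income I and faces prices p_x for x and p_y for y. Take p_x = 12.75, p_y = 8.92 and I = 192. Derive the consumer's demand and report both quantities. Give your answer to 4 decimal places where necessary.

With perfect complements, no substitution: consume in ratio x:y = 1:2.
Budget: p_x·x + p_y·2·x = I, so (p_x + 2·p_y)·x = I.
Demand: x*(p_x,p_y,I) = I/(p_x + 2·p_y), y* = 2·I/(p_x + 2·p_y).
Here 12.75 + 2·8.92 = 30.59, giving x* = 6.2766 and y* = 12.5531.

x* = 6.2766, y* = 12.5531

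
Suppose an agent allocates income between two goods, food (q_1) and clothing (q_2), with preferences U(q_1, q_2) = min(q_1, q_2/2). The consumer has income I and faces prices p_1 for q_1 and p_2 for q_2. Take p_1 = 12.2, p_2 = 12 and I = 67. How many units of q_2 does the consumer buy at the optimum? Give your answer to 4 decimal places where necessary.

q_2* = 3.7017

With perfect complements, no substitution: consume in ratio q_1:q_2 = 1:2.
Budget: p_1·q_1 + p_2·2·q_1 = I, so (p_1 + 2·p_2)·q_1 = I.
Demand: q_1*(p_1,p_2,I) = I/(p_1 + 2·p_2), q_2* = 2·I/(p_1 + 2·p_2).
Here 12.2 + 2·12 = 36.2, giving q_2* = 3.7017.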